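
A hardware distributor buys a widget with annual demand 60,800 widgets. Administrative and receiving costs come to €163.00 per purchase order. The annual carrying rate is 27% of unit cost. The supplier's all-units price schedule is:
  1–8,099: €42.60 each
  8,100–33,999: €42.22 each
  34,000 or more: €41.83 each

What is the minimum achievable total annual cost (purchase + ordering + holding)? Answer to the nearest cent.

TC* ≈ €2,605,178.97

Holding cost per unit per year at price C is H = 0.27·C.
Candidates are each tier's EOQ (if it falls in that tier) and each price-break quantity.
EOQ at €42.60 = 1312.7 (feasible in tier 1): TC = 60,800×€42.60 + (60,800/1312.7)×163 + (1312.7/2)×0.27×€42.60 = €2,605,178.97.
EOQ at €42.22 = 1318.6 < 8100, so use break Q=8100: TC = 60,800×€42.22 + (60,800/8100.0)×163 + (8100.0/2)×0.27×€42.22 = €2,614,367.08.
EOQ at €41.83 = 1324.8 < 34000, so use break Q=34000: TC = 60,800×€41.83 + (60,800/34000.0)×163 + (34000.0/2)×0.27×€41.83 = €2,735,555.18.
Lowest total cost among the candidates is at Q = 1312.7.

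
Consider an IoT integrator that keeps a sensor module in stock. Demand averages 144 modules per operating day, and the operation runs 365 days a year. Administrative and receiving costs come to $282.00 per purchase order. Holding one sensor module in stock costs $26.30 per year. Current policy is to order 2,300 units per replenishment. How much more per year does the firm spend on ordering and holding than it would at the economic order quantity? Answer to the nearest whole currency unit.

Extra cost ≈ $8,767 per year

Annual demand D = 144 × 365 = 52,560.
EOQ = √(2DS/H) = √(2 × 52,560 × 282 / 26.3) ≈ 1061.67.
Cost at Q* = (D/Q*)S + (Q*/2)H = √(2DSH) ≈ $27,921.91.
Cost at Q = 2,300: (52,560/2,300)×282 + (2,300/2)×26.3 = $6,444.31 + $30,245.00 = $36,689.31.
Excess = $36,689.31 − $27,921.91 = $8,767.40.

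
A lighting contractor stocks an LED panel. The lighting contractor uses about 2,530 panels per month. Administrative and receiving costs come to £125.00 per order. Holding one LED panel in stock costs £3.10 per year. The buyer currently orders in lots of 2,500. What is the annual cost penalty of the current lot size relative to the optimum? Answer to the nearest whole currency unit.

Annual demand D = 2,530 × 12 = 30,360.
EOQ = √(2DS/H) = √(2 × 30,360 × 125 / 3.1) ≈ 1564.73.
Cost at Q* = (D/Q*)S + (Q*/2)H = √(2DSH) ≈ £4,850.67.
Cost at Q = 2,500: (30,360/2,500)×125 + (2,500/2)×3.1 = £1,518.00 + £3,875.00 = £5,393.00.
Excess = £5,393.00 − £4,850.67 = £542.33.

Extra cost ≈ £542 per year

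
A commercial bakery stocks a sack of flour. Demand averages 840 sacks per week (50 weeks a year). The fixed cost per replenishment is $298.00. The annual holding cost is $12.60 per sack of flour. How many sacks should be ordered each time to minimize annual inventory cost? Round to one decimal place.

Annual demand D = 840 × 50 = 42,000.
EOQ = √(2DS / H) = √(2 × 42,000 × 298 / 12.6).
= √(25,032,000 / 12.6) = √1,986,666.6667 ≈ 1409.492.

Q* ≈ 1,409.5 sacks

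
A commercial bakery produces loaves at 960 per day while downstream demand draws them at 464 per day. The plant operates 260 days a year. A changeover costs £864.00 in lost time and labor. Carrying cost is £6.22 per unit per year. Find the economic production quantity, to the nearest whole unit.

Annual demand D = 464 × 260 = 120,640.
Production build-up factor (1 − d/p) = 1 − 464/960 = 0.5167.
Q* = √(2DS / (H(1 − d/p))) = √(2 × 120,640 × 864 / (6.22 × 0.5167)).
= √(208,465,920 / 3.2137) ≈ 8054.102.

Q* ≈ 8,054 loaves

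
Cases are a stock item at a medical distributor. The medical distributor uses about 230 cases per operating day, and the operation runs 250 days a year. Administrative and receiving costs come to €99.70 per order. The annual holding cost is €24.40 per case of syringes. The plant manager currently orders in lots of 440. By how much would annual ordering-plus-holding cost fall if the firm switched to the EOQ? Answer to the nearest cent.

Extra cost ≈ €1,671.00 per year

Annual demand D = 230 × 250 = 57,500.
EOQ = √(2DS/H) = √(2 × 57,500 × 99.7 / 24.4) ≈ 685.49.
Cost at Q* = (D/Q*)S + (Q*/2)H = √(2DSH) ≈ €16,725.97.
Cost at Q = 440: (57,500/440)×99.7 + (440/2)×24.4 = €13,028.98 + €5,368.00 = €18,396.98.
Excess = €18,396.98 − €16,725.97 = €1,671.00.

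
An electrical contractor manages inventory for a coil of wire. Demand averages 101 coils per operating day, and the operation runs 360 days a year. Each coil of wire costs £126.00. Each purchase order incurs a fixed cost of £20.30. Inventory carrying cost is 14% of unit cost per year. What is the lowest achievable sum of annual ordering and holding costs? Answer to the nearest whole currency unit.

Annual demand D = 101 × 360 = 36,360.
Holding cost H = 0.14 × £126.00 = £17.6400 per unit per year.
Q* = √(2DS/H) = √(2 × 36,360 × 20.3 / 17.64) ≈ 289.28.
At the optimum the two cost components are equal, so total cost = 2·(Q*/2)H = Q*·H.
Minimum total = √(2DSH) = √(2 × 36,360 × 20.3 × 17.64) ≈ 5102.984.

TC* ≈ £5,103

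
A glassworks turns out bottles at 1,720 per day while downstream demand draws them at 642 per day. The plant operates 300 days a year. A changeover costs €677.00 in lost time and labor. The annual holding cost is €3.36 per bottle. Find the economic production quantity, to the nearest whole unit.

Annual demand D = 642 × 300 = 192,600.
Production build-up factor (1 − d/p) = 1 − 642/1,720 = 0.6267.
Q* = √(2DS / (H(1 − d/p))) = √(2 × 192,600 × 677 / (3.36 × 0.6267)).
= √(260,780,400 / 2.1059) ≈ 11128.142.

Q* ≈ 11,128 bottles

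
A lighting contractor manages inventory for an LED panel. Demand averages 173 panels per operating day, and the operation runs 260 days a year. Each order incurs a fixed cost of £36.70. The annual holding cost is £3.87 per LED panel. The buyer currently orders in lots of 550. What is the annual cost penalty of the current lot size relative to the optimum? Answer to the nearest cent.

Annual demand D = 173 × 260 = 44,980.
EOQ = √(2DS/H) = √(2 × 44,980 × 36.7 / 3.87) ≈ 923.64.
Cost at Q* = (D/Q*)S + (Q*/2)H = √(2DSH) ≈ £3,574.48.
Cost at Q = 550: (44,980/550)×36.7 + (550/2)×3.87 = £3,001.39 + £1,064.25 = £4,065.64.
Excess = £4,065.64 − £3,574.48 = £491.16.

Extra cost ≈ £491.16 per year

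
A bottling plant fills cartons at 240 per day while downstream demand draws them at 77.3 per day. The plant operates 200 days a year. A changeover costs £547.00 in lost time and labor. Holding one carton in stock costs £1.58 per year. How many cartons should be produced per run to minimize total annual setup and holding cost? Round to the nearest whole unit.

Annual demand D = 77.3 × 200 = 15,460.
Production build-up factor (1 − d/p) = 1 − 77.3/240 = 0.6779.
Q* = √(2DS / (H(1 − d/p))) = √(2 × 15,460 × 547 / (1.58 × 0.6779)).
= √(16,913,240 / 1.0711) ≈ 3973.715.

Q* ≈ 3,974 cartons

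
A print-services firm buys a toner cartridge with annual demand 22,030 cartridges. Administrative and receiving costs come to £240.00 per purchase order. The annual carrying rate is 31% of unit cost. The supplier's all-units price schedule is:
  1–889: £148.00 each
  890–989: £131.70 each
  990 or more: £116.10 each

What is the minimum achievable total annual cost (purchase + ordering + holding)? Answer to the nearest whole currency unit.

TC* ≈ £2,580,839

Holding cost per unit per year at price C is H = 0.31·C.
For each price level, check whether its EOQ is feasible; otherwise the best quantity at that price is the breakpoint.
EOQ at £148.00 = 480.1 (feasible in tier 1): TC = 22,030×£148.00 + (22,030/480.1)×240 + (480.1/2)×0.31×£148.00 = £3,282,466.20.
EOQ at £131.70 = 508.9 < 890, so use break Q=890: TC = 22,030×£131.70 + (22,030/890.0)×240 + (890.0/2)×0.31×£131.70 = £2,925,459.69.
EOQ at £116.10 = 542.0 < 990, so use break Q=990: TC = 22,030×£116.10 + (22,030/990.0)×240 + (990.0/2)×0.31×£116.10 = £2,580,839.15.
Lowest total cost among the candidates is at Q = 990.0.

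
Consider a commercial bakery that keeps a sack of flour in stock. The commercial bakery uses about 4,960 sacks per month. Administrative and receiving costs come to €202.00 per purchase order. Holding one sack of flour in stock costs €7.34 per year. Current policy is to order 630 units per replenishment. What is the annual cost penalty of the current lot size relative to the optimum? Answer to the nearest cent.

Extra cost ≈ €8,111.03 per year

Annual demand D = 4,960 × 12 = 59,520.
EOQ = √(2DS/H) = √(2 × 59,520 × 202 / 7.34) ≈ 1809.98.
Cost at Q* = (D/Q*)S + (Q*/2)H = √(2DSH) ≈ €13,285.26.
Cost at Q = 630: (59,520/630)×202 + (630/2)×7.34 = €19,084.19 + €2,312.10 = €21,396.29.
Excess = €21,396.29 − €13,285.26 = €8,111.03.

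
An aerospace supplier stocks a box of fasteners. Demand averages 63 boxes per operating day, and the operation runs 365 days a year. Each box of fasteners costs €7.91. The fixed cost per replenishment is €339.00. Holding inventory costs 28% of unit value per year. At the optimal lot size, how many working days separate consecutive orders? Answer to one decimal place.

T ≈ 42.1 days

Annual demand D = 63 × 365 = 22,995.
Holding cost H = 0.28 × €7.91 = €2.2148 per unit per year.
EOQ = √(2DS/H) = √(2 × 22,995 × 339 / 2.2148) ≈ 2653.17.
Cycle time = Q*/D × 365 = 2653.17 / 22,995 × 365 ≈ 42.114 days.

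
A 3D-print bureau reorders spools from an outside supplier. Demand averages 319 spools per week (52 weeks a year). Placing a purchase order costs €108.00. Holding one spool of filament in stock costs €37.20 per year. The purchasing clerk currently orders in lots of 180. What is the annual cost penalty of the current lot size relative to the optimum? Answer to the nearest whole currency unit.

Annual demand D = 319 × 52 = 16,588.
EOQ = √(2DS/H) = √(2 × 16,588 × 108 / 37.2) ≈ 310.35.
Cost at Q* = (D/Q*)S + (Q*/2)H = √(2DSH) ≈ €11,545.04.
Cost at Q = 180: (16,588/180)×108 + (180/2)×37.2 = €9,952.80 + €3,348.00 = €13,300.80.
Excess = €13,300.80 − €11,545.04 = €1,755.76.

Extra cost ≈ €1,756 per year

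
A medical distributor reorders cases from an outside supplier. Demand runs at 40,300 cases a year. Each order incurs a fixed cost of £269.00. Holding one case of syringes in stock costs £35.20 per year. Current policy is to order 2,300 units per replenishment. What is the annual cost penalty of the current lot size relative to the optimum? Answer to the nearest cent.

EOQ = √(2DS/H) = √(2 × 40,300 × 269 / 35.2) ≈ 784.82.
Cost at Q* = (D/Q*)S + (Q*/2)H = √(2DSH) ≈ £27,625.81.
Cost at Q = 2,300: (40,300/2,300)×269 + (2,300/2)×35.2 = £4,713.35 + £40,480.00 = £45,193.35.
Excess = £45,193.35 − £27,625.81 = £17,567.54.

Extra cost ≈ £17,567.54 per year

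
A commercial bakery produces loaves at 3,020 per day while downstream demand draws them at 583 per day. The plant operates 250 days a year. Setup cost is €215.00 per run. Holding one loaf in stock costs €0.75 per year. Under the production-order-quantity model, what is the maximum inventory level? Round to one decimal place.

Annual demand D = 583 × 250 = 145,750.
Production build-up factor (1 − d/p) = 1 − 583/3,020 = 0.8070.
Q* = √(2DS / (H(1 − d/p))) = √(2 × 145,750 × 215 / (0.75 × 0.8070)).
= √(62,672,500 / 0.6052) ≈ 10176.152.
Maximum inventory = Q*(1 − d/p) = 10176.152 × 0.8070 ≈ 8211.683.

I_max ≈ 8,211.7 loaves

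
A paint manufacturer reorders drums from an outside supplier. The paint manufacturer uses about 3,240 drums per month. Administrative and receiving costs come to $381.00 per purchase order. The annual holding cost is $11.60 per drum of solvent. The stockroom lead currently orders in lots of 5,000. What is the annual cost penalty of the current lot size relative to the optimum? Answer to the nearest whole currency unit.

Extra cost ≈ $13,424 per year

Annual demand D = 3,240 × 12 = 38,880.
EOQ = √(2DS/H) = √(2 × 38,880 × 381 / 11.6) ≈ 1598.13.
Cost at Q* = (D/Q*)S + (Q*/2)H = √(2DSH) ≈ $18,538.29.
Cost at Q = 5,000: (38,880/5,000)×381 + (5,000/2)×11.6 = $2,962.66 + $29,000.00 = $31,962.66.
Excess = $31,962.66 − $18,538.29 = $13,424.37.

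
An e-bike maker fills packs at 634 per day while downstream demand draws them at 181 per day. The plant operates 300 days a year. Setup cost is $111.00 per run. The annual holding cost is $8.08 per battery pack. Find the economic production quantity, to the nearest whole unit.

Annual demand D = 181 × 300 = 54,300.
Production build-up factor (1 − d/p) = 1 − 181/634 = 0.7145.
Q* = √(2DS / (H(1 − d/p))) = √(2 × 54,300 × 111 / (8.08 × 0.7145)).
= √(12,054,600 / 5.7732) ≈ 1444.995.

Q* ≈ 1,445 packs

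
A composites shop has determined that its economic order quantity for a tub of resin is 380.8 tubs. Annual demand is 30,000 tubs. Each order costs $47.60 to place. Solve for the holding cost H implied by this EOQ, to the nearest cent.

Squaring Q* = √(2DS/H) gives Q*² = 2DS/H.
From Q* = √(2DS/H): H = 2DS / Q*² = 2 × 30,000 × 47.6 / 380.8² = 19.6954.

H ≈ $19.70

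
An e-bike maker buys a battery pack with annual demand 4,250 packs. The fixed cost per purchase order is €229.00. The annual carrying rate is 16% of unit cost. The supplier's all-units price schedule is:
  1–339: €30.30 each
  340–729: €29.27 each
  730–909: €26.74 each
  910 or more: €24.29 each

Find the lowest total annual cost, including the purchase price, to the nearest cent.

Holding cost per unit per year at price C is H = 0.16·C.
Evaluate total cost at each tier's feasible EOQ or, if the EOQ is below the tier, at the tier's minimum quantity.
Tier 1 (€30.30): EOQ = 633.6 exceeds tier's upper bound 339, so this tier is dominated.
EOQ at €29.27 = 644.7 (feasible in tier 2): TC = 4,250×€29.27 + (4,250/644.7)×229 + (644.7/2)×0.16×€29.27 = €127,416.75.
EOQ at €26.74 = 674.5 < 730, so use break Q=730: TC = 4,250×€26.74 + (4,250/730.0)×229 + (730.0/2)×0.16×€26.74 = €116,539.84.
EOQ at €24.29 = 707.7 < 910, so use break Q=910: TC = 4,250×€24.29 + (4,250/910.0)×229 + (910.0/2)×0.16×€24.29 = €106,070.32.
Lowest total cost among the candidates is at Q = 910.0.

TC* ≈ €106,070.32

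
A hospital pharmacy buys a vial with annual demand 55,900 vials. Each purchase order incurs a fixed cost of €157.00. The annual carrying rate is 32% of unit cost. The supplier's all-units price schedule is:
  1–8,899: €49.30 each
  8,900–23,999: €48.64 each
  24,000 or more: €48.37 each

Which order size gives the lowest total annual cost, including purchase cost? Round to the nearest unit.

Holding cost per unit per year at price C is H = 0.32·C.
Candidates are each tier's EOQ (if it falls in that tier) and each price-break quantity.
EOQ at €49.30 = 1054.8 (feasible in tier 1): TC = 55,900×€49.30 + (55,900/1054.8)×157 + (1054.8/2)×0.32×€49.30 = €2,772,510.61.
EOQ at €48.64 = 1061.9 < 8900, so use break Q=8900: TC = 55,900×€48.64 + (55,900/8900.0)×157 + (8900.0/2)×0.32×€48.64 = €2,789,225.46.
EOQ at €48.37 = 1064.9 < 24000, so use break Q=24000: TC = 55,900×€48.37 + (55,900/24000.0)×157 + (24000.0/2)×0.32×€48.37 = €2,889,989.48.
Lowest total cost is €2,772,510.61 at Q = 1054.8.

Q* ≈ 1,055 vials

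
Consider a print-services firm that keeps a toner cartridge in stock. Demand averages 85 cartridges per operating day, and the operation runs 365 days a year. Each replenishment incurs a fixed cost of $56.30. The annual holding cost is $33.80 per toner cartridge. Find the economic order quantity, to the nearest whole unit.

Q* ≈ 321 cartridges

Annual demand D = 85 × 365 = 31,025.
EOQ = √(2DS / H) = √(2 × 31,025 × 56.3 / 33.8).
= √(3,493,415 / 33.8) = √103,355.4734 ≈ 321.489.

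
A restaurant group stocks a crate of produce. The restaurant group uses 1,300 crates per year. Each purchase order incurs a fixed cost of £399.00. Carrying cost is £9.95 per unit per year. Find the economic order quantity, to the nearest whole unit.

Q* ≈ 323 crates

EOQ = √(2DS / H) = √(2 × 1,300 × 399 / 9.95).
= √(1,037,400 / 9.95) = √104,261.3065 ≈ 322.895.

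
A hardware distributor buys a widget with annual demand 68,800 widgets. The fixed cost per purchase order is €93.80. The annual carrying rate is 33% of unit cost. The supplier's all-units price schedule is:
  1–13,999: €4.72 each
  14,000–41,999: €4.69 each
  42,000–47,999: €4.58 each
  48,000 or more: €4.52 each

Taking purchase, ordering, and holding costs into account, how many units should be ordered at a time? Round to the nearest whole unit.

Q* ≈ 2,879 widgets

Holding cost per unit per year at price C is H = 0.33·C.
Candidates are each tier's EOQ (if it falls in that tier) and each price-break quantity.
EOQ at €4.72 = 2878.6 (feasible in tier 1): TC = 68,800×€4.72 + (68,800/2878.6)×93.8 + (2878.6/2)×0.33×€4.72 = €329,219.72.
EOQ at €4.69 = 2887.8 < 14000, so use break Q=14000: TC = 68,800×€4.69 + (68,800/14000.0)×93.8 + (14000.0/2)×0.33×€4.69 = €333,966.86.
EOQ at €4.58 = 2922.3 < 42000, so use break Q=42000: TC = 68,800×€4.58 + (68,800/42000.0)×93.8 + (42000.0/2)×0.33×€4.58 = €346,997.05.
EOQ at €4.52 = 2941.6 < 48000, so use break Q=48000: TC = 68,800×€4.52 + (68,800/48000.0)×93.8 + (48000.0/2)×0.33×€4.52 = €346,908.85.
Lowest total cost is €329,219.72 at Q = 2878.6.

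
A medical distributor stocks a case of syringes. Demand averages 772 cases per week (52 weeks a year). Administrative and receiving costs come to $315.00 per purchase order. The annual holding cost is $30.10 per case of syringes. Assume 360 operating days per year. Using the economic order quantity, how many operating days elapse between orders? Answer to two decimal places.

Annual demand D = 772 × 52 = 40,144.
Q* = √(2DS/H) = √(2 × 40,144 × 315 / 30.1) ≈ 916.64.
Cycle time = Q*/D × 360 = 916.64 / 40,144 × 360 ≈ 8.220 days.

T ≈ 8.22 days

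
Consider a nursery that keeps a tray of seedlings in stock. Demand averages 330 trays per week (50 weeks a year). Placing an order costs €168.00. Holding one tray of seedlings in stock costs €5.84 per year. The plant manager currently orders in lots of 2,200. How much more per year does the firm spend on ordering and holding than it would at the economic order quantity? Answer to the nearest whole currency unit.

Annual demand D = 330 × 50 = 16,500.
EOQ = √(2DS/H) = √(2 × 16,500 × 168 / 5.84) ≈ 974.33.
Cost at Q* = (D/Q*)S + (Q*/2)H = √(2DSH) ≈ €5,690.08.
Cost at Q = 2,200: (16,500/2,200)×168 + (2,200/2)×5.84 = €1,260.00 + €6,424.00 = €7,684.00.
Excess = €7,684.00 − €5,690.08 = €1,993.92.

Extra cost ≈ €1,994 per year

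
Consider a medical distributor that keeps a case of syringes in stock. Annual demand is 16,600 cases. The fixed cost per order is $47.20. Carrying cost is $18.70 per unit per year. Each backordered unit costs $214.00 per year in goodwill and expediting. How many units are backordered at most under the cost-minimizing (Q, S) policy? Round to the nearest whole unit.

With planned backorders, Q* = √(2DS/H) · √((H+B)/B).
√(2DS/H) = √(2 × 16,600 × 47.2 / 18.7) = 289.480.
√((H+B)/B) = √((18.7+214)/214) = 1.0428.
Q* ≈ 301.863.
S* = Q* · H/(H+B) = 301.863 × 18.7/232.7 ≈ 24.258.

S* ≈ 24 cases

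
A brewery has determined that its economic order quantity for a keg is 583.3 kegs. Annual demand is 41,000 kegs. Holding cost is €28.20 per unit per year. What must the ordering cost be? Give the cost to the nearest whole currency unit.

S ≈ €117

Squaring Q* = √(2DS/H) gives Q*² = 2DS/H.
From Q* = √(2DS/H): S = Q*²H / (2D) = 583.3² × 28.2 / (2 × 41,000) = 117.0090.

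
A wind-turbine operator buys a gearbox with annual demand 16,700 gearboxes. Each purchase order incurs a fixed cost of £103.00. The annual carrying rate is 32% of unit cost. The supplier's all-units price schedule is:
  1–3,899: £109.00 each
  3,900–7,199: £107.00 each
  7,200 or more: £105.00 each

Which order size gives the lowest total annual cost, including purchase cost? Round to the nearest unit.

Q* ≈ 314 gearboxes

Holding cost per unit per year at price C is H = 0.32·C.
Candidates are each tier's EOQ (if it falls in that tier) and each price-break quantity.
EOQ at £109.00 = 314.1 (feasible in tier 1): TC = 16,700×£109.00 + (16,700/314.1)×103 + (314.1/2)×0.32×£109.00 = £1,831,254.19.
EOQ at £107.00 = 317.0 < 3900, so use break Q=3900: TC = 16,700×£107.00 + (16,700/3900.0)×103 + (3900.0/2)×0.32×£107.00 = £1,854,109.05.
EOQ at £105.00 = 320.0 < 7200, so use break Q=7200: TC = 16,700×£105.00 + (16,700/7200.0)×103 + (7200.0/2)×0.32×£105.00 = £1,874,698.90.
Lowest total cost is £1,831,254.19 at Q = 314.1.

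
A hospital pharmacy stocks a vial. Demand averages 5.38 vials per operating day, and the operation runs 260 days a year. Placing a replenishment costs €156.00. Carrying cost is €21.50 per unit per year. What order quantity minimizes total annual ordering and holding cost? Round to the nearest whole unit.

Annual demand D = 5.38 × 260 = 1,398.8.
EOQ = √(2DS / H) = √(2 × 1,398.8 × 156 / 21.5).
= √(436,425.6 / 21.5) = √20,298.8651 ≈ 142.474.

Q* ≈ 142 vials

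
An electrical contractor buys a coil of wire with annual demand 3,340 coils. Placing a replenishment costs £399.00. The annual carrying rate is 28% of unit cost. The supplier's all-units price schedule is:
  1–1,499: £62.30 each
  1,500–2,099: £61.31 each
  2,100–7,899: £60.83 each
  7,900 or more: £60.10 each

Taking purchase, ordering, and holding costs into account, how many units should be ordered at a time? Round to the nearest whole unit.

Q* ≈ 391 coils

Holding cost per unit per year at price C is H = 0.28·C.
Candidates are each tier's EOQ (if it falls in that tier) and each price-break quantity.
EOQ at £62.30 = 390.9 (feasible in tier 1): TC = 3,340×£62.30 + (3,340/390.9)×399 + (390.9/2)×0.28×£62.30 = £214,900.64.
EOQ at £61.31 = 394.0 < 1500, so use break Q=1500: TC = 3,340×£61.31 + (3,340/1500.0)×399 + (1500.0/2)×0.28×£61.31 = £218,538.94.
EOQ at £60.83 = 395.6 < 2100, so use break Q=2100: TC = 3,340×£60.83 + (3,340/2100.0)×399 + (2100.0/2)×0.28×£60.83 = £221,690.82.
EOQ at £60.10 = 398.0 < 7900, so use break Q=7900: TC = 3,340×£60.10 + (3,340/7900.0)×399 + (7900.0/2)×0.28×£60.10 = £267,373.29.
Lowest total cost is £214,900.64 at Q = 390.9.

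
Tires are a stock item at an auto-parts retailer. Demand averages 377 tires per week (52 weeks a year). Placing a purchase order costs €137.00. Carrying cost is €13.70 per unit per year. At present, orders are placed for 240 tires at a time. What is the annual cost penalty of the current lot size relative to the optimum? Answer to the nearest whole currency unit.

Extra cost ≈ €4,256 per year

Annual demand D = 377 × 52 = 19,604.
EOQ = √(2DS/H) = √(2 × 19,604 × 137 / 13.7) ≈ 626.16.
Cost at Q* = (D/Q*)S + (Q*/2)H = √(2DSH) ≈ €8,578.43.
Cost at Q = 240: (19,604/240)×137 + (240/2)×13.7 = €11,190.62 + €1,644.00 = €12,834.62.
Excess = €12,834.62 − €8,578.43 = €4,256.18.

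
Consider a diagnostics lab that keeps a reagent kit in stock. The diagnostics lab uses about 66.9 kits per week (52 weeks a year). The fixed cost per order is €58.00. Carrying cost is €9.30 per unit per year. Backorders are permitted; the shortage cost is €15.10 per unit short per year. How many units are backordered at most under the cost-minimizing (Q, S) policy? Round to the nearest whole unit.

S* ≈ 101 kits

Annual demand D = 66.9 × 52 = 3,478.8.
With planned backorders, Q* = √(2DS/H) · √((H+B)/B).
√(2DS/H) = √(2 × 3,478.8 × 58 / 9.3) = 208.306.
√((H+B)/B) = √((9.3+15.1)/15.1) = 1.2712.
Q* ≈ 264.794.
S* = Q* · H/(H+B) = 264.794 × 9.3/24.4 ≈ 100.926.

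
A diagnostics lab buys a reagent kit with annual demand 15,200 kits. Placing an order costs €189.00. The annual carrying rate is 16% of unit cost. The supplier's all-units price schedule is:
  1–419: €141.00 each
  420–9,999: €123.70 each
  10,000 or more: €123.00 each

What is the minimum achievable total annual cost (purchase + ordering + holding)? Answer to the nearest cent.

Holding cost per unit per year at price C is H = 0.16·C.
For each price level, check whether its EOQ is feasible; otherwise the best quantity at that price is the breakpoint.
Tier 1 (€141.00): EOQ = 504.7 exceeds tier's upper bound 419, so this tier is dominated.
EOQ at €123.70 = 538.8 (feasible in tier 2): TC = 15,200×€123.70 + (15,200/538.8)×189 + (538.8/2)×0.16×€123.70 = €1,890,903.81.
EOQ at €123.00 = 540.3 < 10000, so use break Q=10000: TC = 15,200×€123.00 + (15,200/10000.0)×189 + (10000.0/2)×0.16×€123.00 = €1,968,287.28.
Lowest total cost among the candidates is at Q = 538.8.

TC* ≈ €1,890,903.81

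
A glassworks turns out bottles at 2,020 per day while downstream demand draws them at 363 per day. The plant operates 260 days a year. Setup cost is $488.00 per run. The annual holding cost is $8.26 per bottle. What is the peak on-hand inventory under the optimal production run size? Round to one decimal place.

Annual demand D = 363 × 260 = 94,380.
Production build-up factor (1 − d/p) = 1 − 363/2,020 = 0.8203.
Q* = √(2DS / (H(1 − d/p))) = √(2 × 94,380 × 488 / (8.26 × 0.8203)).
= √(92,114,880 / 6.7757) ≈ 3687.137.
Maximum inventory = Q*(1 − d/p) = 3687.137 × 0.8203 ≈ 3024.548.

I_max ≈ 3,024.5 bottles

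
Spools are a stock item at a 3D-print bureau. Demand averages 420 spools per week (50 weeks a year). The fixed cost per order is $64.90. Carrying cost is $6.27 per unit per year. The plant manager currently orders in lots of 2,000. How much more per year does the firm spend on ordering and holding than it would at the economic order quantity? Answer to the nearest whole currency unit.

Annual demand D = 420 × 50 = 21,000.
EOQ = √(2DS/H) = √(2 × 21,000 × 64.9 / 6.27) ≈ 659.35.
Cost at Q* = (D/Q*)S + (Q*/2)H = √(2DSH) ≈ $4,134.10.
Cost at Q = 2,000: (21,000/2,000)×64.9 + (2,000/2)×6.27 = $681.45 + $6,270.00 = $6,951.45.
Excess = $6,951.45 − $4,134.10 = $2,817.35.

Extra cost ≈ $2,817 per year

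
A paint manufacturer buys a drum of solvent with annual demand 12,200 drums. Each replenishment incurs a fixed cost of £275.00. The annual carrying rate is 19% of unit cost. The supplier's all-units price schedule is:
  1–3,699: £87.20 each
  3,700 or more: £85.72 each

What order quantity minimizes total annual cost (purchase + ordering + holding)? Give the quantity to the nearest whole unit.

Holding cost per unit per year at price C is H = 0.19·C.
Evaluate total cost at each tier's feasible EOQ or, if the EOQ is below the tier, at the tier's minimum quantity.
EOQ at £87.20 = 636.4 (feasible in tier 1): TC = 12,200×£87.20 + (12,200/636.4)×275 + (636.4/2)×0.19×£87.20 = £1,074,383.78.
EOQ at £85.72 = 641.9 < 3700, so use break Q=3700: TC = 12,200×£85.72 + (12,200/3700.0)×275 + (3700.0/2)×0.19×£85.72 = £1,076,821.34.
Lowest total cost is £1,074,383.78 at Q = 636.4.

Q* ≈ 636 drums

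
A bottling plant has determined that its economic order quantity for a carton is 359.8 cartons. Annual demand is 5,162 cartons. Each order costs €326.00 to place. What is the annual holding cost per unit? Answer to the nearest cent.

Squaring Q* = √(2DS/H) gives Q*² = 2DS/H.
From Q* = √(2DS/H): H = 2DS / Q*² = 2 × 5,162 × 326 / 359.8² = 25.9982.

H ≈ €26.00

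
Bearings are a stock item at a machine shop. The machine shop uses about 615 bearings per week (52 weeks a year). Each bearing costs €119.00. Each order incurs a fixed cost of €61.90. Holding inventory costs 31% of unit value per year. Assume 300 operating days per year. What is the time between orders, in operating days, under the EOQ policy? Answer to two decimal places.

Annual demand D = 615 × 52 = 31,980.
Holding cost H = 0.31 × €119.00 = €36.8900 per unit per year.
Q* = √(2DS/H) = √(2 × 31,980 × 61.9 / 36.89) ≈ 327.60.
Cycle time = Q*/D × 300 = 327.60 / 31,980 × 300 ≈ 3.073 days.

T ≈ 3.07 days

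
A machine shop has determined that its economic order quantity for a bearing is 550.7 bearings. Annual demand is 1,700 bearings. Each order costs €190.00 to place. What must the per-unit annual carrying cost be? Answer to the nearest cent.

H ≈ €2.13

Squaring Q* = √(2DS/H) gives Q*² = 2DS/H.
From Q* = √(2DS/H): H = 2DS / Q*² = 2 × 1,700 × 190 / 550.7² = 2.1301.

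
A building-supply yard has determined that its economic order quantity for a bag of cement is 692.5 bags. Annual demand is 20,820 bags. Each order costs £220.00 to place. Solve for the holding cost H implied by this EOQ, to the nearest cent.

H ≈ £19.10

The basic EOQ model gives Q* = √(2DS/H); rearrange for the unknown.
From Q* = √(2DS/H): H = 2DS / Q*² = 2 × 20,820 × 220 / 692.5² = 19.1027.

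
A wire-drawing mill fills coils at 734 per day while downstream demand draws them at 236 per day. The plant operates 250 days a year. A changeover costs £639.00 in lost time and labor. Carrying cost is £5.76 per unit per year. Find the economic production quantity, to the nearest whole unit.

Annual demand D = 236 × 250 = 59,000.
Production build-up factor (1 − d/p) = 1 − 236/734 = 0.6785.
Q* = √(2DS / (H(1 − d/p))) = √(2 × 59,000 × 639 / (5.76 × 0.6785)).
= √(75,402,000 / 3.908) ≈ 4392.518.

Q* ≈ 4,393 coils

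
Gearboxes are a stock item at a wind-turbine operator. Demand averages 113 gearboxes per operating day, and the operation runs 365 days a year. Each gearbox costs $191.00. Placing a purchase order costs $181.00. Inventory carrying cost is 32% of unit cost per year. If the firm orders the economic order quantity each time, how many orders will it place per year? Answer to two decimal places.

Annual demand D = 113 × 365 = 41,245.
Holding cost H = 0.32 × $191.00 = $61.1200 per unit per year.
The optimal lot size = √(2DS/H) = √(2 × 41,245 × 181 / 61.12) ≈ 494.25.
Orders per year = D / Q* = 41,245 / 494.25 ≈ 83.449.

N ≈ 83.45 orders per year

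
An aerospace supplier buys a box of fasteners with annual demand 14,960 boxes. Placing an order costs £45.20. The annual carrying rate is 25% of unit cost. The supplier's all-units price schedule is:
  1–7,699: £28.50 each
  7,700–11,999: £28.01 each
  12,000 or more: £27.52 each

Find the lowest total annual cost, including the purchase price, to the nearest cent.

Holding cost per unit per year at price C is H = 0.25·C.
For each price level, check whether its EOQ is feasible; otherwise the best quantity at that price is the breakpoint.
EOQ at £28.50 = 435.7 (feasible in tier 1): TC = 14,960×£28.50 + (14,960/435.7)×45.2 + (435.7/2)×0.25×£28.50 = £429,464.15.
EOQ at £28.01 = 439.5 < 7700, so use break Q=7700: TC = 14,960×£28.01 + (14,960/7700.0)×45.2 + (7700.0/2)×0.25×£28.01 = £446,077.04.
EOQ at £27.52 = 443.4 < 12000, so use break Q=12000: TC = 14,960×£27.52 + (14,960/12000.0)×45.2 + (12000.0/2)×0.25×£27.52 = £453,035.55.
Lowest total cost among the candidates is at Q = 435.7.

TC* ≈ £429,464.15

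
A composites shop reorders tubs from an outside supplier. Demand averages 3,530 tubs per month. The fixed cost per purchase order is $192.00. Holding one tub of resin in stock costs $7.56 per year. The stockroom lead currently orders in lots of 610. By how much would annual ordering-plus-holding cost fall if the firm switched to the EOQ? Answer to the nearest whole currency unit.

Annual demand D = 3,530 × 12 = 42,360.
EOQ = √(2DS/H) = √(2 × 42,360 × 192 / 7.56) ≈ 1466.84.
Cost at Q* = (D/Q*)S + (Q*/2)H = √(2DSH) ≈ $11,089.31.
Cost at Q = 610: (42,360/610)×192 + (610/2)×7.56 = $13,332.98 + $2,305.80 = $15,638.78.
Excess = $15,638.78 − $11,089.31 = $4,549.47.

Extra cost ≈ $4,549 per year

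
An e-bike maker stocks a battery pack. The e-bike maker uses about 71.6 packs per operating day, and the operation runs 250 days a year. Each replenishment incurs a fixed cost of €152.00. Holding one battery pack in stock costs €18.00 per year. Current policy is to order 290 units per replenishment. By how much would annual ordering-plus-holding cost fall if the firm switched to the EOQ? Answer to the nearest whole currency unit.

Annual demand D = 71.6 × 250 = 17,900.
EOQ = √(2DS/H) = √(2 × 17,900 × 152 / 18) ≈ 549.83.
Cost at Q* = (D/Q*)S + (Q*/2)H = √(2DSH) ≈ €9,896.91.
Cost at Q = 290: (17,900/290)×152 + (290/2)×18 = €9,382.07 + €2,610.00 = €11,992.07.
Excess = €11,992.07 − €9,896.91 = €2,095.16.

Extra cost ≈ €2,095 per year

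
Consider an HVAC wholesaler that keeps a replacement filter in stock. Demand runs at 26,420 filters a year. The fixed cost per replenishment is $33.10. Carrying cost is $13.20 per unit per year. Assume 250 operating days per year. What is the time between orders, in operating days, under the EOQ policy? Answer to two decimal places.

T ≈ 3.44 days

EOQ = √(2DS/H) = √(2 × 26,420 × 33.1 / 13.2) ≈ 364.01.
Cycle time = Q*/D × 250 = 364.01 / 26,420 × 250 ≈ 3.444 days.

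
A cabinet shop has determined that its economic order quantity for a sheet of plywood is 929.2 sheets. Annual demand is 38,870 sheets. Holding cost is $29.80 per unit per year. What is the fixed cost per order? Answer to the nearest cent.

Invert the EOQ relation Q*² = 2DS/H.
From Q* = √(2DS/H): S = Q*²H / (2D) = 929.2² × 29.8 / (2 × 38,870) = 330.9711.

S ≈ $330.97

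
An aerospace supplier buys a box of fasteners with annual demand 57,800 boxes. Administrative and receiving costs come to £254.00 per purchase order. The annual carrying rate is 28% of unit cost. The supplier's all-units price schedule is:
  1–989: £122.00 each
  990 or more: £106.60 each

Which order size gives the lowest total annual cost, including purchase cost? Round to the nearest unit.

Q* ≈ 992 boxes

Holding cost per unit per year at price C is H = 0.28·C.
For each price level, check whether its EOQ is feasible; otherwise the best quantity at that price is the breakpoint.
EOQ at £122.00 = 927.1 (feasible in tier 1): TC = 57,800×£122.00 + (57,800/927.1)×254 + (927.1/2)×0.28×£122.00 = £7,083,270.48.
EOQ at £106.60 = 991.8 (feasible in tier 2): TC = 57,800×£106.60 + (57,800/991.8)×254 + (991.8/2)×0.28×£106.60 = £6,191,084.20.
Lowest total cost is £6,191,084.20 at Q = 991.8.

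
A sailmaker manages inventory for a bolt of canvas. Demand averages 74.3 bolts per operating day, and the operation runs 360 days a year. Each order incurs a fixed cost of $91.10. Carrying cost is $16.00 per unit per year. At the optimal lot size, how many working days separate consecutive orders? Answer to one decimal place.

T ≈ 7.4 days

Annual demand D = 74.3 × 360 = 26,748.
Q* = √(2DS/H) = √(2 × 26,748 × 91.1 / 16) ≈ 551.90.
Cycle time = Q*/D × 360 = 551.90 / 26,748 × 360 ≈ 7.428 days.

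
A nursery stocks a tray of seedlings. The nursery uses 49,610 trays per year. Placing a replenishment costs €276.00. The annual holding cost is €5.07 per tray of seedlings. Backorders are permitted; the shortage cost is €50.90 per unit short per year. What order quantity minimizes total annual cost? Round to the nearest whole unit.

Q* ≈ 2,437 trays

With planned backorders, Q* = √(2DS/H) · √((H+B)/B).
√(2DS/H) = √(2 × 49,610 × 276 / 5.07) = 2324.075.
√((H+B)/B) = √((5.07+50.9)/50.9) = 1.0486.
Q* ≈ 2437.075.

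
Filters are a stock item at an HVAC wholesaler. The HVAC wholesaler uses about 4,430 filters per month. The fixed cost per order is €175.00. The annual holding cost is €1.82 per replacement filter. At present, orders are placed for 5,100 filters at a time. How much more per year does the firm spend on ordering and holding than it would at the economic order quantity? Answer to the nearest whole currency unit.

Annual demand D = 4,430 × 12 = 53,160.
EOQ = √(2DS/H) = √(2 × 53,160 × 175 / 1.82) ≈ 3197.35.
Cost at Q* = (D/Q*)S + (Q*/2)H = √(2DSH) ≈ €5,819.19.
Cost at Q = 5,100: (53,160/5,100)×175 + (5,100/2)×1.82 = €1,824.12 + €4,641.00 = €6,465.12.
Excess = €6,465.12 − €5,819.19 = €645.93.

Extra cost ≈ €646 per year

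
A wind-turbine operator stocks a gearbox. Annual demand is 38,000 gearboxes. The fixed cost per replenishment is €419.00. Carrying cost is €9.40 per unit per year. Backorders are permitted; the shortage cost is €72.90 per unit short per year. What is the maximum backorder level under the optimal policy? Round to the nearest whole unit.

S* ≈ 223 gearboxes

With planned backorders, Q* = √(2DS/H) · √((H+B)/B).
√(2DS/H) = √(2 × 38,000 × 419 / 9.4) = 1840.560.
√((H+B)/B) = √((9.4+72.9)/72.9) = 1.0625.
Q* ≈ 1955.627.
S* = Q* · H/(H+B) = 1955.627 × 9.4/82.3 ≈ 223.364.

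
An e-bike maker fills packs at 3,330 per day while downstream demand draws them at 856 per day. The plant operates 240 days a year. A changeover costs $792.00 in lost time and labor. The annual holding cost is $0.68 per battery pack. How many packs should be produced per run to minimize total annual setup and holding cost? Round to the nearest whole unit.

Annual demand D = 856 × 240 = 205,440.
Production build-up factor (1 − d/p) = 1 − 856/3,330 = 0.7429.
Q* = √(2DS / (H(1 − d/p))) = √(2 × 205,440 × 792 / (0.68 × 0.7429)).
= √(325,416,960 / 0.5052) ≈ 25379.783.

Q* ≈ 25,380 packs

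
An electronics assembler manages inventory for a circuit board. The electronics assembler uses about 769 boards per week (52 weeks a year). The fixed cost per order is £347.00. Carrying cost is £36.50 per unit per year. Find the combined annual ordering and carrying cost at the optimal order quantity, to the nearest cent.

Annual demand D = 769 × 52 = 39,988.
The optimal lot size = √(2DS/H) = √(2 × 39,988 × 347 / 36.5) ≈ 871.96.
At Q*, ordering cost (D/Q*)S equals holding cost (Q*/2)H, each = √(DSH/2).
Minimum total = √(2DSH) = √(2 × 39,988 × 347 × 36.5) ≈ 31826.656.

TC* ≈ £31,826.66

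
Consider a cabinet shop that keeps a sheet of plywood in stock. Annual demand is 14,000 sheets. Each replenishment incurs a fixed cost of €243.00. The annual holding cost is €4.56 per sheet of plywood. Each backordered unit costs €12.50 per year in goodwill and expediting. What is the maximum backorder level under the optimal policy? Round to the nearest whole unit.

S* ≈ 381 sheets

With planned backorders, Q* = √(2DS/H) · √((H+B)/B).
√(2DS/H) = √(2 × 14,000 × 243 / 4.56) = 1221.518.
√((H+B)/B) = √((4.56+12.5)/12.5) = 1.1682.
Q* ≈ 1427.034.
S* = Q* · H/(H+B) = 1427.034 × 4.56/17.06 ≈ 381.435.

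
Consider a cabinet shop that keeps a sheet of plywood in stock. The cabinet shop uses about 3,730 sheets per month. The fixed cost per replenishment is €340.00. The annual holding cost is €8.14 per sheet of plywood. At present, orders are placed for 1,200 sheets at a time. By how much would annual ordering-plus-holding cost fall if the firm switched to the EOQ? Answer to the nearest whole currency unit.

Extra cost ≈ €1,826 per year

Annual demand D = 3,730 × 12 = 44,760.
EOQ = √(2DS/H) = √(2 × 44,760 × 340 / 8.14) ≈ 1933.69.
Cost at Q* = (D/Q*)S + (Q*/2)H = √(2DSH) ≈ €15,740.25.
Cost at Q = 1,200: (44,760/1,200)×340 + (1,200/2)×8.14 = €12,682.00 + €4,884.00 = €17,566.00.
Excess = €17,566.00 − €15,740.25 = €1,825.75.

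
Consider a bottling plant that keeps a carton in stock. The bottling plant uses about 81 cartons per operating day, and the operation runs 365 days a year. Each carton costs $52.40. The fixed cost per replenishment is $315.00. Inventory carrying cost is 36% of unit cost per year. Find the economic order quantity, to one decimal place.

Annual demand D = 81 × 365 = 29,565.
Holding cost H = 0.36 × $52.40 = $18.8640 per unit per year.
EOQ = √(2DS / H) = √(2 × 29,565 × 315 / 18.864).
= √(18,625,950 / 18.864) = √987,380.7252 ≈ 993.670.

Q* ≈ 993.7 cartons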